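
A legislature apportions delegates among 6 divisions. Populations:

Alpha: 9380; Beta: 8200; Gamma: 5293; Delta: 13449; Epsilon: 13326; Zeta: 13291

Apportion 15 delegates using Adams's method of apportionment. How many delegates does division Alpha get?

2

Standard divisor 62939/15 ≈ 4195.933; standard quotas: Alpha 2.235, Beta 1.954, Gamma 1.261, Delta 3.205, Epsilon 3.176, Zeta 3.168.
Rounding up gives 3, 2, 2, 4, 4, 4 = 19 seats, so the divisor must be adjusted.
With modified divisor 5000: modified quotas Alpha 1.876, Beta 1.640, Gamma 1.059, Delta 2.690, Epsilon 2.665, Zeta 2.658.
Rounding up: Alpha 2, Beta 2, Gamma 2, Delta 3, Epsilon 3, Zeta 3 (total 15).
Alpha receives 2.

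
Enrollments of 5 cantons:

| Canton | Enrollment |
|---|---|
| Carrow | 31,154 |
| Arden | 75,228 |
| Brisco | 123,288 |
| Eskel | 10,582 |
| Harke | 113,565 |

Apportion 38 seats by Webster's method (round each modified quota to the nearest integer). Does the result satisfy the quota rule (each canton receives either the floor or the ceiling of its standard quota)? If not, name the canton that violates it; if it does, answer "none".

none

Standard quotas: Carrow 3.346, Arden 8.079, Brisco 13.241, Eskel 1.137, Harke 12.197.
Webster allocation: Carrow 3, Arden 8, Brisco 14, Eskel 1, Harke 12.
Every allocation lies between the lower and upper quota.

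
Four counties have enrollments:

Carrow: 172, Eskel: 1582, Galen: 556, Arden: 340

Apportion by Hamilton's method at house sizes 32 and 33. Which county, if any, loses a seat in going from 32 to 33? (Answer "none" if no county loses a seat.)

At 32 seats: Carrow 2, Eskel 19, Galen 7, Arden 4.
At 33 seats: Carrow 2, Eskel 20, Galen 7, Arden 4.
No county's allocation decreased.

none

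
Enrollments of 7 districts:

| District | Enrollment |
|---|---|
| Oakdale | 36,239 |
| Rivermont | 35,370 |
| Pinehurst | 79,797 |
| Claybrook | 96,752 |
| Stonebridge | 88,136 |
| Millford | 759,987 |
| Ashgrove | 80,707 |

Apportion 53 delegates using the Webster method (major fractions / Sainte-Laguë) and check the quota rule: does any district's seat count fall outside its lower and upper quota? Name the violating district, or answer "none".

Standard quotas: Oakdale 1.632, Rivermont 1.593, Pinehurst 3.593, Claybrook 4.357, Stonebridge 3.969, Millford 34.222, Ashgrove 3.634.
Webster allocation: Oakdale 2, Rivermont 2, Pinehurst 4, Claybrook 4, Stonebridge 4, Millford 33, Ashgrove 4.
Millford has quota 34.222 (lower 34, upper 35) but receives 33 — outside the quota interval.

Millford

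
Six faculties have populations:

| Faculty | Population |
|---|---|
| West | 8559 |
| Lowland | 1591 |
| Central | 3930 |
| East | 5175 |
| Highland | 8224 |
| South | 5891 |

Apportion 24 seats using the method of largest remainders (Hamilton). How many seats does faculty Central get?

3

The standard divisor is 33370/24 ≈ 1390.417.
Standard quotas: West 6.1557, Lowland 1.1443, Central 2.8265, East 3.7219, Highland 5.9148, South 4.2369.
Lower quotas: West 6, Lowland 1, Central 2, East 3, Highland 5, South 4 (sum 21, leaving 3 seats).
Remainders in descending order: Highland 0.9148, Central 0.8265, East 0.7219, South 0.2369, West 0.1557, Lowland 0.1443.
Largest remainders: Highland, Central, East receive the extra seats.
Central receives 3.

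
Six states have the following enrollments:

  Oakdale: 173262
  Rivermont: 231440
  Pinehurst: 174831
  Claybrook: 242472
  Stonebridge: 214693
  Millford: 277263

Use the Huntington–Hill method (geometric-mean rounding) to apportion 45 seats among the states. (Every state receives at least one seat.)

Oakdale: 6, Rivermont: 8, Pinehurst: 6, Claybrook: 8, Stonebridge: 7, Millford: 10

With divisor 28958: modified quotas Oakdale 5.983, Rivermont 7.992, Pinehurst 6.037, Claybrook 8.373, Stonebridge 7.414, Millford 9.575.
Geometric-mean thresholds: Oakdale √(5·6)=5.477, Rivermont √(7·8)=7.483, Pinehurst √(6·7)=6.481, Claybrook √(8·9)=8.485, Stonebridge √(7·8)=7.483, Millford √(9·10)=9.487.
Each quota rounded against its threshold gives Oakdale 6, Rivermont 8, Pinehurst 6, Claybrook 8, Stonebridge 7, Millford 10 (total 45).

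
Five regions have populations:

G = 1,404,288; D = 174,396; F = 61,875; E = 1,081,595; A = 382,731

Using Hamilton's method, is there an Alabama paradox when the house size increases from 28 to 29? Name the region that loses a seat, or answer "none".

At 28 seats: G 13, D 2, F 0, E 10, A 3.
At 29 seats: G 13, D 2, F 1, E 10, A 3.
No region's allocation decreased.

none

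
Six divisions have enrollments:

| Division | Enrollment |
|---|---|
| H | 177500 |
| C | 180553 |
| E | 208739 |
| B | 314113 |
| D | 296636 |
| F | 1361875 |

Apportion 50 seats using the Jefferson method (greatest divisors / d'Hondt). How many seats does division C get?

3

Standard divisor 2539416/50 ≈ 50788.32; standard quotas: H 3.495, C 3.555, E 4.110, B 6.185, D 5.841, F 26.815.
Rounding down gives 3, 3, 4, 6, 5, 26 = 47 seats, so the divisor must be adjusted.
With modified divisor 47800: modified quotas H 3.713, C 3.777, E 4.367, B 6.571, D 6.206, F 28.491.
Rounding down: H 3, C 3, E 4, B 6, D 6, F 28 (total 50).
C receives 3.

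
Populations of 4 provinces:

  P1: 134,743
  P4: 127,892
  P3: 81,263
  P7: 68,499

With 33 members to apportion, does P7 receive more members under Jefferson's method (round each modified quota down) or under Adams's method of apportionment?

Jefferson: P1 11, P4 11, P3 6, P7 5.
Adams: P1 10, P4 10, P3 7, P7 6.
P7 gets 5 under Jefferson and 6 under Adams.

Adams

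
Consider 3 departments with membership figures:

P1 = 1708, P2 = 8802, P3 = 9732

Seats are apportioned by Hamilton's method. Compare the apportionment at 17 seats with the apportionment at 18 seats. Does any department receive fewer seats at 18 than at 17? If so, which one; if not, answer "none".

P1

At 17 seats: P1 2, P2 7, P3 8.
At 18 seats: P1 1, P2 8, P3 9.
P1 drops from 2 to 1.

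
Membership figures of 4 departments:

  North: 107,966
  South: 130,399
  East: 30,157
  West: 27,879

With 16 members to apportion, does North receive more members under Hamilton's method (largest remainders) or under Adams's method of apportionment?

Hamilton

Hamilton: North 6, South 7, East 2, West 1.
Adams: North 5, South 7, East 2, West 2.
North gets 6 under Hamilton and 5 under Adams.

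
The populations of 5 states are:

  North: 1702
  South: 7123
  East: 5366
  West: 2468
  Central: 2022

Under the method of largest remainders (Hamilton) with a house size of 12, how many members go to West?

2

Standard divisor: 18681 ÷ 12 ≈ 1556.75.
Standard quotas: North 1.0933, South 4.5756, East 3.4469, West 1.5854, Central 1.2989.
Lower quotas: North 1, South 4, East 3, West 1, Central 1 (sum 10, leaving 2 seats).
Remainders in descending order: West 0.5854, South 0.5756, East 0.4469, Central 0.2989, North 0.0933.
Largest remainders: West, South receive the extra seats.
West receives 2.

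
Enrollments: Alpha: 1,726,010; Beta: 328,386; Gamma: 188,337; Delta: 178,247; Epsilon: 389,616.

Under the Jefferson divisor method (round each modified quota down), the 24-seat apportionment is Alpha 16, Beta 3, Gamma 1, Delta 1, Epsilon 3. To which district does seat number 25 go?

Priority for the next seat is population ÷ (current seats + 1).
Priorities: Alpha 101530.000, Beta 82096.500, Gamma 94168.500, Delta 89123.500, Epsilon 97404.000.
Highest priority: Alpha.

Alpha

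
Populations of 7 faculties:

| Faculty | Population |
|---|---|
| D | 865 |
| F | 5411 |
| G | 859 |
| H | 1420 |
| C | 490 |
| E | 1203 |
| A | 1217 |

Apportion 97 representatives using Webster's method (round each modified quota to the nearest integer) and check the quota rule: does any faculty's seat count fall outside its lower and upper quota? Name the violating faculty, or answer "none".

Standard quotas: D 7.318, F 45.780, G 7.268, H 12.014, C 4.146, E 10.178, A 10.296.
Webster allocation: D 7, F 47, G 7, H 12, C 4, E 10, A 10.
F has quota 45.780 (lower 45, upper 46) but receives 47 — outside the quota interval.

F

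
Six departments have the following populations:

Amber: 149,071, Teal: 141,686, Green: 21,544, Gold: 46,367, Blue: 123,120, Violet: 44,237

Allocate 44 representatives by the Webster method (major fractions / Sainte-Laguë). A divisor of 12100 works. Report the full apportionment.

Amber=12, Teal=12, Green=2, Gold=4, Blue=10, Violet=4

With modified divisor 12100: modified quotas Amber 12.320, Teal 11.710, Green 1.780, Gold 3.832, Blue 10.175, Violet 3.656.
Rounding to the nearest integer: Amber 12, Teal 12, Green 2, Gold 4, Blue 10, Violet 4 (total 44).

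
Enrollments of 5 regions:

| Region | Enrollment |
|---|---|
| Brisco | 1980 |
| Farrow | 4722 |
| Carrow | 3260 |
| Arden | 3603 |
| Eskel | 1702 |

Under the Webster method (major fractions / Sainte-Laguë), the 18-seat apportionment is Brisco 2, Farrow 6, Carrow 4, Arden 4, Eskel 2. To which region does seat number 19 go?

Priority for the next seat is population ÷ (current seats + 0.5).
Priorities: Brisco 792.000, Farrow 726.462, Carrow 724.444, Arden 800.667, Eskel 680.800.
Highest priority: Arden.

Arden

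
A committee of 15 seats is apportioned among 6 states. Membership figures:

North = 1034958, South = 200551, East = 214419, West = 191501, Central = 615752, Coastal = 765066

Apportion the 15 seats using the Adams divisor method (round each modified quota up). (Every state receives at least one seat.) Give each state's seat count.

Standard divisor 3022247/15 ≈ 201483.133; standard quotas: North 5.137, South 0.995, East 1.064, West 0.950, Central 3.056, Coastal 3.797.
Rounding up gives 6, 1, 2, 1, 4, 4 = 18 seats, so the divisor must be adjusted.
With modified divisor 234700: modified quotas North 4.410, South 0.854, East 0.914, West 0.816, Central 2.624, Coastal 3.260.
Rounding up: North 5, South 1, East 1, West 1, Central 3, Coastal 4 (total 15).

North=5; South=1; East=1; West=1; Central=3; Coastal=4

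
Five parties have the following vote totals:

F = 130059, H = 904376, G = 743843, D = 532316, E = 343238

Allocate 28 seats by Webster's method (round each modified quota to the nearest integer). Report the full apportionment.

F 1; H 9; G 8; D 6; E 4

Standard divisor 2653832/28 ≈ 94779.714; standard quotas: F 1.372, H 9.542, G 7.848, D 5.616, E 3.621.
Rounding to the nearest integer gives 1, 10, 8, 6, 4 = 29 seats, so the divisor must be adjusted.
With modified divisor 96000: modified quotas F 1.355, H 9.421, G 7.748, D 5.545, E 3.575.
Rounding to the nearest integer: F 1, H 9, G 8, D 6, E 4 (total 28).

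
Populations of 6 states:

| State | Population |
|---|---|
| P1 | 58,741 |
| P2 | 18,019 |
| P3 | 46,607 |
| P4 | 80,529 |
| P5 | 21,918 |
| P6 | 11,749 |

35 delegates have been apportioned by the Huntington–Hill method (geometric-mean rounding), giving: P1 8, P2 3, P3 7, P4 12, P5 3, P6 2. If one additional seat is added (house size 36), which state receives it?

Priority for the next seat is population ÷ (√(s·(s+1))).
Priorities: P1 6922.693, P2 5201.637, P3 6228.122, P4 6447.480, P5 6327.182, P6 4796.509.
Highest priority: P1.

P1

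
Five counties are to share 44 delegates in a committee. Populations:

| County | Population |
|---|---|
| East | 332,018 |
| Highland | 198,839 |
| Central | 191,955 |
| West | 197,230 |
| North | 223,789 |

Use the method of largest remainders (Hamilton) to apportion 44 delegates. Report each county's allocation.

East=13, Highland=8, Central=7, West=7, North=9

Standard divisor: 1143831 ÷ 44 ≈ 25996.159.
Standard quotas: East 12.7718, Highland 7.6488, Central 7.3840, West 7.5869, North 8.6085.
Lower quotas: East 12, Highland 7, Central 7, West 7, North 8 (sum 41, leaving 3 seats).
Remainders in descending order: East 0.7718, Highland 0.6488, North 0.6085, West 0.5869, Central 0.3840.
The surplus seats go to East, Highland, North.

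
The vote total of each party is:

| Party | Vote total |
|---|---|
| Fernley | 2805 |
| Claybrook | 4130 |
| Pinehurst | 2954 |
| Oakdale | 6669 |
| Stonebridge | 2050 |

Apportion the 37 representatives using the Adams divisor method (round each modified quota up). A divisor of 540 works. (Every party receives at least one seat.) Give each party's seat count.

Fernley 6, Claybrook 8, Pinehurst 6, Oakdale 13, Stonebridge 4

With modified divisor 540: modified quotas Fernley 5.194, Claybrook 7.648, Pinehurst 5.470, Oakdale 12.350, Stonebridge 3.796.
Rounding up: Fernley 6, Claybrook 8, Pinehurst 6, Oakdale 13, Stonebridge 4 (total 37).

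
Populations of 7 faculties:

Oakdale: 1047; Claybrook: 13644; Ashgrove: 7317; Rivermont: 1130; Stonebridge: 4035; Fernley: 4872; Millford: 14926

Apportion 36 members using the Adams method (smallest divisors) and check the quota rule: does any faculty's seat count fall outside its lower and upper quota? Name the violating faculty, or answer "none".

none

Standard quotas: Oakdale 0.802, Claybrook 10.457, Ashgrove 5.608, Rivermont 0.866, Stonebridge 3.093, Fernley 3.734, Millford 11.440.
Adams allocation: Oakdale 1, Claybrook 10, Ashgrove 6, Rivermont 1, Stonebridge 3, Fernley 4, Millford 11.
Every allocation lies between the lower and upper quota.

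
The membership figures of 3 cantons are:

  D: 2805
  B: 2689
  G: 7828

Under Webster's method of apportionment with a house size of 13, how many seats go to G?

7

Standard divisor 13322/13 ≈ 1024.769; standard quotas: D 2.737, B 2.624, G 7.639.
Rounding to the nearest integer gives 3, 3, 8 = 14 seats, so the divisor must be adjusted.
With modified divisor 1060: modified quotas D 2.646, B 2.537, G 7.385.
Rounding to the nearest integer: D 3, B 3, G 7 (total 13).
G receives 7.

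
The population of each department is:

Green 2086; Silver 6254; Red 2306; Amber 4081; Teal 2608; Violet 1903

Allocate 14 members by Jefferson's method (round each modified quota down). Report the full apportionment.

Standard divisor 19238/14 ≈ 1374.143; standard quotas: Green 1.518, Silver 4.551, Red 1.678, Amber 2.970, Teal 1.898, Violet 1.385.
Rounding down gives 1, 4, 1, 2, 1, 1 = 10 seats, so the divisor must be adjusted.
With modified divisor 1100: modified quotas Green 1.896, Silver 5.685, Red 2.096, Amber 3.710, Teal 2.371, Violet 1.730.
Rounding down: Green 1, Silver 5, Red 2, Amber 3, Teal 2, Violet 1 (total 14).

Green: 1, Silver: 5, Red: 2, Amber: 3, Teal: 2, Violet: 1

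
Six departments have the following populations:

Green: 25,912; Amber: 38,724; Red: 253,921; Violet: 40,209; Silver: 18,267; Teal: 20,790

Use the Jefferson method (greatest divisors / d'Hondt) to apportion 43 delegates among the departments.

Standard divisor 397823/43 ≈ 9251.698; standard quotas: Green 2.801, Amber 4.186, Red 27.446, Violet 4.346, Silver 1.974, Teal 2.247.
Rounding down gives 2, 4, 27, 4, 1, 2 = 40 seats, so the divisor must be adjusted.
With modified divisor 8700: modified quotas Green 2.978, Amber 4.451, Red 29.186, Violet 4.622, Silver 2.100, Teal 2.390.
Rounding down: Green 2, Amber 4, Red 29, Violet 4, Silver 2, Teal 2 (total 43).

Green 2, Amber 4, Red 29, Violet 4, Silver 2, Teal 2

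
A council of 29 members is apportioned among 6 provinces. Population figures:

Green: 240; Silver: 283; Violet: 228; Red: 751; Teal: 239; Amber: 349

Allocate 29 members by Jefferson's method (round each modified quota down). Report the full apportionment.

Green 3, Silver 4, Violet 3, Red 11, Teal 3, Amber 5

Standard divisor 2090/29 ≈ 72.069; standard quotas: Green 3.330, Silver 3.927, Violet 3.164, Red 10.421, Teal 3.316, Amber 4.843.
Rounding down gives 3, 3, 3, 10, 3, 4 = 26 seats, so the divisor must be adjusted.
With modified divisor 65: modified quotas Green 3.692, Silver 4.354, Violet 3.508, Red 11.554, Teal 3.677, Amber 5.369.
Rounding down: Green 3, Silver 4, Violet 3, Red 11, Teal 3, Amber 5 (total 29).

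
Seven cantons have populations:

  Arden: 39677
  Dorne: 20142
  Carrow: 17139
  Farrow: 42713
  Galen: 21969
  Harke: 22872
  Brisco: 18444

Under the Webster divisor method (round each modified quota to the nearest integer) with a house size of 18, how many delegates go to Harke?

2

Standard divisor 182956/18 ≈ 10164.222; standard quotas: Arden 3.904, Dorne 1.982, Carrow 1.686, Farrow 4.202, Galen 2.161, Harke 2.250, Brisco 1.815.
Rounding to the nearest integer gives Arden 4, Dorne 2, Carrow 2, Farrow 4, Galen 2, Harke 2, Brisco 2 — total 18, matching the house size, so no adjustment is needed.
Harke receives 2.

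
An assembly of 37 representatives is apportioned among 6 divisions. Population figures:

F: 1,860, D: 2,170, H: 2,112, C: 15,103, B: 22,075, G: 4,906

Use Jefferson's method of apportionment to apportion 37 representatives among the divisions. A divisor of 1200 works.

F 1; D 1; H 1; C 12; B 18; G 4

With modified divisor 1200: modified quotas F 1.550, D 1.808, H 1.760, C 12.586, B 18.396, G 4.088.
Rounding down: F 1, D 1, H 1, C 12, B 18, G 4 (total 37).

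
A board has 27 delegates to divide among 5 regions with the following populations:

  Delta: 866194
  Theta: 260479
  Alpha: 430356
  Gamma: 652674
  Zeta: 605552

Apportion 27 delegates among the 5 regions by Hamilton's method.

The standard divisor is 2815255/27 ≈ 104268.704.
Standard quotas: Delta 8.3073, Theta 2.4982, Alpha 4.1274, Gamma 6.2595, Zeta 5.8076.
Lower quotas: Delta 8, Theta 2, Alpha 4, Gamma 6, Zeta 5 (sum 25, leaving 2 seats).
Remainders in descending order: Zeta 0.8076, Theta 0.4982, Delta 0.3073, Gamma 0.2595, Alpha 0.1274.
Largest remainders: Zeta, Theta receive the extra seats.

Delta 8, Theta 3, Alpha 4, Gamma 6, Zeta 6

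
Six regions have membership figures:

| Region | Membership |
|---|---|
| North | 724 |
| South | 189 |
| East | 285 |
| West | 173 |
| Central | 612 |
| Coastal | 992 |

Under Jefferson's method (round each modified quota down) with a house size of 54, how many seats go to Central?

Standard divisor 2975/54 ≈ 55.093; standard quotas: North 13.142, South 3.431, East 5.173, West 3.140, Central 11.109, Coastal 18.006.
Rounding down gives 13, 3, 5, 3, 11, 18 = 53 seats, so the divisor must be adjusted.
With modified divisor 52: modified quotas North 13.923, South 3.635, East 5.481, West 3.327, Central 11.769, Coastal 19.077.
Rounding down: North 13, South 3, East 5, West 3, Central 11, Coastal 19 (total 54).
Central receives 11.

11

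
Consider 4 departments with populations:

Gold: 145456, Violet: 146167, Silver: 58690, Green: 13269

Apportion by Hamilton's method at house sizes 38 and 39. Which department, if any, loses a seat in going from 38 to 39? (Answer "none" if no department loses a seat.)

At 38 seats: Gold 15, Violet 15, Silver 6, Green 2.
At 39 seats: Gold 16, Violet 16, Silver 6, Green 1.
Green drops from 2 to 1.

Green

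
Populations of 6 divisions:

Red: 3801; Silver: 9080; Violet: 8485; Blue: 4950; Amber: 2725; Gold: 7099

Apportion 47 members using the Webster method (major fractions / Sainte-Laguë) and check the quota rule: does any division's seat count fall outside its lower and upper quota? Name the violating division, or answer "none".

none

Standard quotas: Red 4.943, Silver 11.809, Violet 11.035, Blue 6.437, Amber 3.544, Gold 9.232.
Webster allocation: Red 5, Silver 12, Violet 11, Blue 6, Amber 4, Gold 9.
Every allocation lies between the lower and upper quota.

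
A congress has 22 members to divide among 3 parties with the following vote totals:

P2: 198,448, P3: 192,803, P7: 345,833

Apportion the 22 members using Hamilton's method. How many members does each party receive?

Standard divisor: 737084 ÷ 22 ≈ 33503.818.
Standard quotas: P2 5.9231, P3 5.7547, P7 10.3222.
Lower quotas: P2 5, P3 5, P7 10 (sum 20, leaving 2 seats).
Remainders in descending order: P2 0.9231, P3 0.7547, P7 0.3222.
The surplus seats go to P2, P3.

P2=6, P3=6, P7=10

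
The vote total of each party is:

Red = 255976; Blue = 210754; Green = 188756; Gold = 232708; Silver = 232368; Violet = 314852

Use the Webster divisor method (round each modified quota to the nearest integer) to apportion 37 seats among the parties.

Red=7, Blue=5, Green=5, Gold=6, Silver=6, Violet=8

Standard divisor 1435414/37 ≈ 38794.973; standard quotas: Red 6.598, Blue 5.433, Green 4.865, Gold 5.998, Silver 5.990, Violet 8.116.
Rounding to the nearest integer gives Red 7, Blue 5, Green 5, Gold 6, Silver 6, Violet 8 — total 37, matching the house size, so no adjustment is needed.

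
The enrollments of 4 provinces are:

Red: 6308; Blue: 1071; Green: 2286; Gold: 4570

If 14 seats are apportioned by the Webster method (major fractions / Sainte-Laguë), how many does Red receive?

Standard divisor 14235/14 ≈ 1016.786; standard quotas: Red 6.204, Blue 1.053, Green 2.248, Gold 4.495.
Rounding to the nearest integer gives 6, 1, 2, 4 = 13 seats, so the divisor must be adjusted.
With modified divisor 1000: modified quotas Red 6.308, Blue 1.071, Green 2.286, Gold 4.570.
Rounding to the nearest integer: Red 6, Blue 1, Green 2, Gold 5 (total 14).
Red receives 6.

6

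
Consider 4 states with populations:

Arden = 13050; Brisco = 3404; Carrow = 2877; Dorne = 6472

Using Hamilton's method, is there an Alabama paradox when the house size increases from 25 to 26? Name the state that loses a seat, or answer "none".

At 25 seats: Arden 13, Brisco 3, Carrow 3, Dorne 6.
At 26 seats: Arden 13, Brisco 3, Carrow 3, Dorne 7.
No state's allocation decreased.

none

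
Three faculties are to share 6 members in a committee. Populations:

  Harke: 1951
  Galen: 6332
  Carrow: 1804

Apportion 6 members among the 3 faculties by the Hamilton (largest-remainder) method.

Harke 1, Galen 4, Carrow 1

Standard divisor: 10087 ÷ 6 ≈ 1681.167.
Standard quotas: Harke 1.1605, Galen 3.7664, Carrow 1.0731.
Lower quotas: Harke 1, Galen 3, Carrow 1 (sum 5, leaving 1 seat).
Remainders in descending order: Galen 0.7664, Harke 0.1605, Carrow 0.0731.
The surplus seat goes to Galen.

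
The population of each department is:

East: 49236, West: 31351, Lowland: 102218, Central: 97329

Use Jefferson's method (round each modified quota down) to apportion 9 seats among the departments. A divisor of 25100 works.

With modified divisor 25100: modified quotas East 1.962, West 1.249, Lowland 4.072, Central 3.878.
Rounding down: East 1, West 1, Lowland 4, Central 3 (total 9).

East 1, West 1, Lowland 4, Central 3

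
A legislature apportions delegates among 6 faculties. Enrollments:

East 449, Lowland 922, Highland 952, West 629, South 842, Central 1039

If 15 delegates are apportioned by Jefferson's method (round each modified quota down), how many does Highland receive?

Standard divisor 4833/15 ≈ 322.2; standard quotas: East 1.394, Lowland 2.862, Highland 2.955, West 1.952, South 2.613, Central 3.225.
Rounding down gives 1, 2, 2, 1, 2, 3 = 11 seats, so the divisor must be adjusted.
With modified divisor 270: modified quotas East 1.663, Lowland 3.415, Highland 3.526, West 2.330, South 3.119, Central 3.848.
Rounding down: East 1, Lowland 3, Highland 3, West 2, South 3, Central 3 (total 15).
Highland receives 3.

3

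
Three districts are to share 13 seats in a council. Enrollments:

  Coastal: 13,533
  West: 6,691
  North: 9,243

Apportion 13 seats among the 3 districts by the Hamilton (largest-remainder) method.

Coastal 6, West 3, North 4

Total 29467; standard divisor 29467/13 ≈ 2266.692.
Standard quotas: Coastal 5.9704, West 2.9519, North 4.0777.
Lower quotas: Coastal 5, West 2, North 4 (sum 11, leaving 2 seats).
Remainders in descending order: Coastal 0.9704, West 0.9519, North 0.0777.
Largest remainders: Coastal, West receive the extra seats.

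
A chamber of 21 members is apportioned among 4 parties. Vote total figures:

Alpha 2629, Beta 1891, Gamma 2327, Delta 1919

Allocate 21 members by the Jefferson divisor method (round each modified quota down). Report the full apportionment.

Standard divisor 8766/21 ≈ 417.429; standard quotas: Alpha 6.298, Beta 4.530, Gamma 5.575, Delta 4.597.
Rounding down gives 6, 4, 5, 4 = 19 seats, so the divisor must be adjusted.
With modified divisor 380: modified quotas Alpha 6.918, Beta 4.976, Gamma 6.124, Delta 5.050.
Rounding down: Alpha 6, Beta 4, Gamma 6, Delta 5 (total 21).

Alpha 6, Beta 4, Gamma 6, Delta 5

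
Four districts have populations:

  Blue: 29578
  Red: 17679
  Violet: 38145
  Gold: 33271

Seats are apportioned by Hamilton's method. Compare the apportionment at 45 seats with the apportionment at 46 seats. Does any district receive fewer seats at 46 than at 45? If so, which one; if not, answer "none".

none

At 45 seats: Blue 11, Red 7, Violet 14, Gold 13.
At 46 seats: Blue 11, Red 7, Violet 15, Gold 13.
No district's allocation decreased.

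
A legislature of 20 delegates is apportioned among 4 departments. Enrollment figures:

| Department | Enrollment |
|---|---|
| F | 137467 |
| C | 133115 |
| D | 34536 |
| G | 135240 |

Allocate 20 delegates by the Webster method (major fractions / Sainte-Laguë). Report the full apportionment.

F: 6, C: 6, D: 2, G: 6

Standard divisor 440358/20 ≈ 22017.9; standard quotas: F 6.243, C 6.046, D 1.569, G 6.142.
Rounding to the nearest integer gives F 6, C 6, D 2, G 6 — total 20, matching the house size, so no adjustment is needed.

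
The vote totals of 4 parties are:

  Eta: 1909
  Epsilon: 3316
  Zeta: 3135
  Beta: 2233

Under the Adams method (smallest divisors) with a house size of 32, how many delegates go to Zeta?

9

Standard divisor 10593/32 ≈ 331.031; standard quotas: Eta 5.767, Epsilon 10.017, Zeta 9.470, Beta 6.746.
Rounding up gives 6, 11, 10, 7 = 34 seats, so the divisor must be adjusted.
With modified divisor 360: modified quotas Eta 5.303, Epsilon 9.211, Zeta 8.708, Beta 6.203.
Rounding up: Eta 6, Epsilon 10, Zeta 9, Beta 7 (total 32).
Zeta receives 9.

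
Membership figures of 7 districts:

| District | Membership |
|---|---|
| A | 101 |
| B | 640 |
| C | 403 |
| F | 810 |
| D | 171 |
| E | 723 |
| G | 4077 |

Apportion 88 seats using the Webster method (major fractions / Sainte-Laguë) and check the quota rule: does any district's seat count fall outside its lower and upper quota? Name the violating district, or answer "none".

G

Standard quotas: A 1.283, B 8.133, C 5.121, F 10.293, D 2.173, E 9.188, G 51.809.
Webster allocation: A 1, B 8, C 5, F 10, D 2, E 9, G 53.
G has quota 51.809 (lower 51, upper 52) but receives 53 — outside the quota interval.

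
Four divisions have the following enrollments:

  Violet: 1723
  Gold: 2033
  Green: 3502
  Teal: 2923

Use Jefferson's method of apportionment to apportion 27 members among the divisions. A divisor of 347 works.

With modified divisor 347: modified quotas Violet 4.965, Gold 5.859, Green 10.092, Teal 8.424.
Rounding down: Violet 4, Gold 5, Green 10, Teal 8 (total 27).

Violet 4, Gold 5, Green 10, Teal 8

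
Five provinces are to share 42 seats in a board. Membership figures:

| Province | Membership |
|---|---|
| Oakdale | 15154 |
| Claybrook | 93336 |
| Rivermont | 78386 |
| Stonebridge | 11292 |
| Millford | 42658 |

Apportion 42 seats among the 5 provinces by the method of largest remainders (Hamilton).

Oakdale 3, Claybrook 16, Rivermont 14, Stonebridge 2, Millford 7

The standard divisor is 240826/42 ≈ 5733.952.
Standard quotas: Oakdale 2.6429, Claybrook 16.2778, Rivermont 13.6705, Stonebridge 1.9693, Millford 7.4395.
Lower quotas: Oakdale 2, Claybrook 16, Rivermont 13, Stonebridge 1, Millford 7 (sum 39, leaving 3 seats).
Remainders in descending order: Stonebridge 0.9693, Rivermont 0.6705, Oakdale 0.6429, Millford 0.4395, Claybrook 0.2778.
The surplus seats go to Stonebridge, Rivermont, Oakdale.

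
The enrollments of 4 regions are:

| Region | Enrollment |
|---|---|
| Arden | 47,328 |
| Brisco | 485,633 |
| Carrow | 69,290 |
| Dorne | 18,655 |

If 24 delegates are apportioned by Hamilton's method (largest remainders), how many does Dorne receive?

1

Total 620906; standard divisor 620906/24 ≈ 25871.083.
Standard quotas: Arden 1.8294, Brisco 18.7713, Carrow 2.6783, Dorne 0.7211.
Lower quotas: Arden 1, Brisco 18, Carrow 2, Dorne 0 (sum 21, leaving 3 seats).
Remainders in descending order: Arden 0.8294, Brisco 0.7713, Dorne 0.7211, Carrow 0.6783.
The surplus seats go to Arden, Brisco, Dorne.
Dorne receives 1.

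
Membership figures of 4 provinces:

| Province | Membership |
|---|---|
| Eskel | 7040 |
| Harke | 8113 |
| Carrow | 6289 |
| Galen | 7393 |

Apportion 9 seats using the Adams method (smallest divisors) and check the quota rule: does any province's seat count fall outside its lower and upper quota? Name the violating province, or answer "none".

none

Standard quotas: Eskel 2.197, Harke 2.532, Carrow 1.963, Galen 2.308.
Adams allocation: Eskel 2, Harke 3, Carrow 2, Galen 2.
Every allocation lies between the lower and upper quota.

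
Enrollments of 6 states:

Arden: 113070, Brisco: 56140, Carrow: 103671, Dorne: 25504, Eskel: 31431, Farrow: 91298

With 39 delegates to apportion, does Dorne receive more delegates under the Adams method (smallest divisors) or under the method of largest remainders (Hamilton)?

Adams: Arden 10, Brisco 5, Carrow 10, Dorne 3, Eskel 3, Farrow 8.
Hamilton: Arden 11, Brisco 5, Carrow 10, Dorne 2, Eskel 3, Farrow 8.
Dorne gets 3 under Adams and 2 under Hamilton.

Adams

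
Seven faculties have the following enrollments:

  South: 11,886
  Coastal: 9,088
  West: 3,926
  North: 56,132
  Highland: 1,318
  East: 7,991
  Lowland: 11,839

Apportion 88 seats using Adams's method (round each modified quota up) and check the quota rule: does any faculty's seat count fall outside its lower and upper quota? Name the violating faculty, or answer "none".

North

Standard quotas: South 10.237, Coastal 7.827, West 3.381, North 48.342, Highland 1.135, East 6.882, Lowland 10.196.
Adams allocation: South 10, Coastal 8, West 4, North 47, Highland 2, East 7, Lowland 10.
North has quota 48.342 (lower 48, upper 49) but receives 47 — outside the quota interval.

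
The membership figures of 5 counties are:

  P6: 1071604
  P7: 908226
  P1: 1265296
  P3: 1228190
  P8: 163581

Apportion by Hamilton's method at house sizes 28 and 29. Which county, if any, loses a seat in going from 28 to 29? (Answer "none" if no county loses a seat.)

At 28 seats: P6 6, P7 6, P1 8, P3 7, P8 1.
At 29 seats: P6 7, P7 5, P1 8, P3 8, P8 1.
P7 drops from 6 to 5.

P7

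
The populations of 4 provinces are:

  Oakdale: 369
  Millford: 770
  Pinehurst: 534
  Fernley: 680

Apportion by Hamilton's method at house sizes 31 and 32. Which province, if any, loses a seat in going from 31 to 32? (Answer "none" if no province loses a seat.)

At 31 seats: Oakdale 5, Millford 10, Pinehurst 7, Fernley 9.
At 32 seats: Oakdale 5, Millford 11, Pinehurst 7, Fernley 9.
No province's allocation decreased.

none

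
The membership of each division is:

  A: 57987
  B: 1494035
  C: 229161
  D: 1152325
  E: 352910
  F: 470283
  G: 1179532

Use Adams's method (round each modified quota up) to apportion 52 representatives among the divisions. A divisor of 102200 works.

A 1, B 15, C 3, D 12, E 4, F 5, G 12

With modified divisor 102200: modified quotas A 0.567, B 14.619, C 2.242, D 11.275, E 3.453, F 4.602, G 11.541.
Rounding up: A 1, B 15, C 3, D 12, E 4, F 5, G 12 (total 52).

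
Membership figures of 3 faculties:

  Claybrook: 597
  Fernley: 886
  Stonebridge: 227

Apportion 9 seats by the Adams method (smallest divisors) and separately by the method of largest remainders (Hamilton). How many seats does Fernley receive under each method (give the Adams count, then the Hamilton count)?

4 and 5

Adams: Claybrook 3, Fernley 4, Stonebridge 2.
Hamilton: Claybrook 3, Fernley 5, Stonebridge 1.
Fernley gets 4 under Adams and 5 under Hamilton.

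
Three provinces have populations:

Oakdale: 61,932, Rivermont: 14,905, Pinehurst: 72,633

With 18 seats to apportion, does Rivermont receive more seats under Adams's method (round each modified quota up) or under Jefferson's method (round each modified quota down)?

Adams: Oakdale 7, Rivermont 2, Pinehurst 9.
Jefferson: Oakdale 8, Rivermont 1, Pinehurst 9.
Rivermont gets 2 under Adams and 1 under Jefferson.

Adams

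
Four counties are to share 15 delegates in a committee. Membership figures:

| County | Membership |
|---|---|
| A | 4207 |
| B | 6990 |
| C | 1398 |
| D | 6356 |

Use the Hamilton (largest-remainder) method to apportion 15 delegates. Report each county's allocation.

Standard divisor: 18951 ÷ 15 ≈ 1263.4.
Standard quotas: A 3.3299, B 5.5327, C 1.1065, D 5.0309.
Lower quotas: A 3, B 5, C 1, D 5 (sum 14, leaving 1 seat).
Remainders in descending order: B 0.5327, A 0.3299, C 0.1065, D 0.0309.
The surplus seat goes to B.

A: 3, B: 6, C: 1, D: 5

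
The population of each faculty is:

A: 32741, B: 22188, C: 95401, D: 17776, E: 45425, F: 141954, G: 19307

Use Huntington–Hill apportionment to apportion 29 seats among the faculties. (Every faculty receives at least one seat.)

With divisor 13240: modified quotas A 2.473, B 1.676, C 7.206, D 1.343, E 3.431, F 10.722, G 1.458.
Geometric-mean thresholds: A √(2·3)=2.449, B √(1·2)=1.414, C √(7·8)=7.483, D √(1·2)=1.414, E √(3·4)=3.464, F √(10·11)=10.488, G √(1·2)=1.414.
Each quota rounded against its threshold gives A 3, B 2, C 7, D 1, E 3, F 11, G 2 (total 29).

A: 3; B: 2; C: 7; D: 1; E: 3; F: 11; G: 2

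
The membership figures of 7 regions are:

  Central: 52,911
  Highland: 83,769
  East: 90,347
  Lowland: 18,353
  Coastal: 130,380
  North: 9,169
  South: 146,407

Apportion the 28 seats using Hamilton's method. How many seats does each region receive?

Central 3, Highland 4, East 5, Lowland 1, Coastal 7, North 0, South 8

The standard divisor is 531336/28 ≈ 18976.286.
Standard quotas: Central 2.7883, Highland 4.4144, East 4.7610, Lowland 0.9672, Coastal 6.8707, North 0.4832, South 7.7153.
Lower quotas: Central 2, Highland 4, East 4, Lowland 0, Coastal 6, North 0, South 7 (sum 23, leaving 5 seats).
Remainders in descending order: Lowland 0.9672, Coastal 0.8707, Central 0.7883, East 0.7610, South 0.7153, North 0.4832, Highland 0.4144.
Largest remainders: Lowland, Coastal, Central, East, South receive the extra seats.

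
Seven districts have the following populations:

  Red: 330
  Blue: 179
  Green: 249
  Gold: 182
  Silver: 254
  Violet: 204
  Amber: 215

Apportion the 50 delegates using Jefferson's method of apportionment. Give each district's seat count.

Standard divisor 1613/50 ≈ 32.26; standard quotas: Red 10.229, Blue 5.549, Green 7.719, Gold 5.642, Silver 7.874, Violet 6.324, Amber 6.665.
Rounding down gives 10, 5, 7, 5, 7, 6, 6 = 46 seats, so the divisor must be adjusted.
With modified divisor 30.2: modified quotas Red 10.927, Blue 5.927, Green 8.245, Gold 6.026, Silver 8.411, Violet 6.755, Amber 7.119.
Rounding down: Red 10, Blue 5, Green 8, Gold 6, Silver 8, Violet 6, Amber 7 (total 50).

Red 10, Blue 5, Green 8, Gold 6, Silver 8, Violet 6, Amber 7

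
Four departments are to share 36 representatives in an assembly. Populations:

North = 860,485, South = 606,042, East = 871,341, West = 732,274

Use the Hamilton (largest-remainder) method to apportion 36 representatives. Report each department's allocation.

North 10, South 7, East 10, West 9

Standard divisor: 3070142 ÷ 36 ≈ 85281.722.
Standard quotas: North 10.0899, South 7.1064, East 10.2172, West 8.5865.
Lower quotas: North 10, South 7, East 10, West 8 (sum 35, leaving 1 seat).
Remainders in descending order: West 0.5865, East 0.2172, South 0.1064, North 0.0899.
The surplus seat goes to West.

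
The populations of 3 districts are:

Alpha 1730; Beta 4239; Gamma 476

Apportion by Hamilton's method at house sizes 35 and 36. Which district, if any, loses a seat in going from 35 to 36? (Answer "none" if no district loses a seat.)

At 35 seats: Alpha 9, Beta 23, Gamma 3.
At 36 seats: Alpha 10, Beta 24, Gamma 2.
Gamma drops from 3 to 2.

Gamma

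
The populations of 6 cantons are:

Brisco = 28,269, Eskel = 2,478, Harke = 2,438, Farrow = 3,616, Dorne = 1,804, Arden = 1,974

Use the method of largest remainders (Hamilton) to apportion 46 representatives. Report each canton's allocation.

Brisco 32; Eskel 3; Harke 3; Farrow 4; Dorne 2; Arden 2

The standard divisor is 40579/46 ≈ 882.152.
Standard quotas: Brisco 32.0455, Eskel 2.8090, Harke 2.7637, Farrow 4.0991, Dorne 2.0450, Arden 2.2377.
Lower quotas: Brisco 32, Eskel 2, Harke 2, Farrow 4, Dorne 2, Arden 2 (sum 44, leaving 2 seats).
Remainders in descending order: Eskel 0.8090, Harke 0.7637, Arden 0.2377, Farrow 0.0991, Brisco 0.0455, Dorne 0.0450.
The surplus seats go to Eskel, Harke.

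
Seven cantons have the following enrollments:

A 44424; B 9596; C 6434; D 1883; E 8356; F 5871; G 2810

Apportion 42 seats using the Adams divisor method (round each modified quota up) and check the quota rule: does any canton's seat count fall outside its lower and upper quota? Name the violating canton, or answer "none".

A

Standard quotas: A 23.507, B 5.078, C 3.404, D 0.996, E 4.421, F 3.107, G 1.487.
Adams allocation: A 22, B 5, C 4, D 1, E 5, F 3, G 2.
A has quota 23.507 (lower 23, upper 24) but receives 22 — outside the quota interval.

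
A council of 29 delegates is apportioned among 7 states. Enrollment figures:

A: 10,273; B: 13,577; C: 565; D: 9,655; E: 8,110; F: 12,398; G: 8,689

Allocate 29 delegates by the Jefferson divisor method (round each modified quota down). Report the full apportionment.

Standard divisor 63267/29 ≈ 2181.621; standard quotas: A 4.709, B 6.223, C 0.259, D 4.426, E 3.717, F 5.683, G 3.983.
Rounding down gives 4, 6, 0, 4, 3, 5, 3 = 25 seats, so the divisor must be adjusted.
With modified divisor 2000: modified quotas A 5.136, B 6.788, C 0.282, D 4.827, E 4.055, F 6.199, G 4.345.
Rounding down: A 5, B 6, C 0, D 4, E 4, F 6, G 4 (total 29).

A=5; B=6; C=0; D=4; E=4; F=6; G=4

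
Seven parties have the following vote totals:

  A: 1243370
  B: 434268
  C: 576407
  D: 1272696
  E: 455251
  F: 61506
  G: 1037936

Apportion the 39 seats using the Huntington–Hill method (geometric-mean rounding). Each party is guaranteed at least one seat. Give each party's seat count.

A: 9, B: 3, C: 4, D: 10, E: 4, F: 1, G: 8

With divisor 131241: modified quotas A 9.474, B 3.309, C 4.392, D 9.697, E 3.469, F 0.469, G 7.909.
Geometric-mean thresholds: A √(9·10)=9.487, B √(3·4)=3.464, C √(4·5)=4.472, D √(9·10)=9.487, E √(3·4)=3.464, F (min 1), G √(7·8)=7.483.
Each quota rounded against its threshold gives A 9, B 3, C 4, D 10, E 4, F 1, G 8 (total 39).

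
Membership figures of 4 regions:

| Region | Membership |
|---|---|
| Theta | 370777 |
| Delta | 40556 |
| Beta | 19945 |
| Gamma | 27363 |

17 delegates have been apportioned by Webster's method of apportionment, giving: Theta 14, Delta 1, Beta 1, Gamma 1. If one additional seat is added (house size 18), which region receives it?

Delta

Priority for the next seat is population ÷ (current seats + 0.5).
Priorities: Theta 25570.828, Delta 27037.333, Beta 13296.667, Gamma 18242.000.
Highest priority: Delta.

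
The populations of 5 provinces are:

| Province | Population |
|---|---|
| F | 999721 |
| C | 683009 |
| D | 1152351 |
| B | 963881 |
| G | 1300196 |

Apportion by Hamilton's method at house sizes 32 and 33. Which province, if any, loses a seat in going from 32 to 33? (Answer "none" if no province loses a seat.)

C

At 32 seats: F 6, C 5, D 7, B 6, G 8.
At 33 seats: F 7, C 4, D 8, B 6, G 8.
C drops from 5 to 4.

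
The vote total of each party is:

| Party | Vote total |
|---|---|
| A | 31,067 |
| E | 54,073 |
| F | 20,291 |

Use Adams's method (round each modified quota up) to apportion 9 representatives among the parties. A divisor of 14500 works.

A 3, E 4, F 2

With modified divisor 14500: modified quotas A 2.143, E 3.729, F 1.399.
Rounding up: A 3, E 4, F 2 (total 9).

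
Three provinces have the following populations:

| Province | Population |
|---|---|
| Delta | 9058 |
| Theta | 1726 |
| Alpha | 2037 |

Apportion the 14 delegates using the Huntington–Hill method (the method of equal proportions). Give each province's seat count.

Delta 10, Theta 2, Alpha 2

With divisor 909: modified quotas Delta 9.965, Theta 1.899, Alpha 2.241.
Geometric-mean thresholds: Delta √(9·10)=9.487, Theta √(1·2)=1.414, Alpha √(2·3)=2.449.
Each quota rounded against its threshold gives Delta 10, Theta 2, Alpha 2 (total 14).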